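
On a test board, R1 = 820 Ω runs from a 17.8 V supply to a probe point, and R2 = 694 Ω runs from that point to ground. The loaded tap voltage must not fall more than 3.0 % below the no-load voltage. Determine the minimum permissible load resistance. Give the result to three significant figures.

R_L(min) ≈ 12.2 kΩ

Output resistance R_th = R1‖R2 = (820 × 694)/1514 = 375.9 Ω.
The fractional drop is R_th/(R_th + R_L); requiring this ≤ 0.0300 gives R_L ≥ R_th(1/0.0300 − 1) = 375.9 × 32.33 = 12.2 kΩ.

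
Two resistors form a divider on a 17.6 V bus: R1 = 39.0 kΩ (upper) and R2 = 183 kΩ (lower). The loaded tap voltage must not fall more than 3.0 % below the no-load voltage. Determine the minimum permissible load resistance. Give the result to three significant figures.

R_L(min) ≈ 1.04 MΩ

Output resistance R_th = R1‖R2 = (39.0 × 183)/222.0 = 32.15 kΩ.
The fractional drop is R_th/(R_th + R_L); requiring this ≤ 0.0300 gives R_L ≥ R_th(1/0.0300 − 1) = 32.15 × 32.33 = 1.04 MΩ.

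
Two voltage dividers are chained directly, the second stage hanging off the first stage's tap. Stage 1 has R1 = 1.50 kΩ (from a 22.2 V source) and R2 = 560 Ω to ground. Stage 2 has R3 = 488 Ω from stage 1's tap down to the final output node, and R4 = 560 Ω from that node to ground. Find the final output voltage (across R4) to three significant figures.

Stage 2 presents R3+R4 = 1048 Ω as a load on stage 1's tap.
Stage 1's lower leg becomes R2‖(R3+R4) = 365.0 Ω, so V_mid = 22.2 × 365.0/1865 = 4.345 V.
Stage 2 is itself unloaded: V_out = V_mid × R4/(R3+R4) = 4.345 × 560/1048 = 2.32 V.

V_out ≈ 2.32 V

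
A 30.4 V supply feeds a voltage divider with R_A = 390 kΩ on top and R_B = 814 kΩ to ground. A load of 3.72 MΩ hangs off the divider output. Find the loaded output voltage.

V_out ≈ 19.2 V

The load sits in parallel with R_B: R_B‖R_L = (814 × 3720) / (814 + 3720) = 667.9 kΩ.
V_out = 30.4 × 667.9 / (390 + 667.9) = 30.4 × 667.9/1058 = 19.2 V.
(Unloaded it would have been 20.6 V.)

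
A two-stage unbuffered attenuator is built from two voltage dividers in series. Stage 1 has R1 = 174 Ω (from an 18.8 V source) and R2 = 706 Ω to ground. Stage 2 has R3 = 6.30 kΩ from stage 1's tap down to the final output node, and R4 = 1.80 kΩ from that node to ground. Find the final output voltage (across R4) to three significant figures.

Stage 2 presents R3+R4 = 8100 Ω as a load on stage 1's tap.
Stage 1's lower leg becomes R2‖(R3+R4) = 649.4 Ω, so V_mid = 18.8 × 649.4/823.4 = 14.83 V.
Stage 2 is itself unloaded: V_out = V_mid × R4/(R3+R4) = 14.83 × 1800/8100 = 3.29 V.

V_out ≈ 3.29 V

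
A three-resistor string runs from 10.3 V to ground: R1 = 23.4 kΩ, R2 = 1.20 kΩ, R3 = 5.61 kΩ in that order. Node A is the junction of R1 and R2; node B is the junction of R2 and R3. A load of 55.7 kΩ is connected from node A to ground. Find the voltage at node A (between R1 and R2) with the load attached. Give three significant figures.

Below node A the series string R2+R3 = 6.810 kΩ sits in parallel with the 55.7 kΩ load: 6.068 kΩ.
V_A = 10.3 × 6.068/(23.4 + 6.068) = 2.12 V.

V ≈ 2.12 V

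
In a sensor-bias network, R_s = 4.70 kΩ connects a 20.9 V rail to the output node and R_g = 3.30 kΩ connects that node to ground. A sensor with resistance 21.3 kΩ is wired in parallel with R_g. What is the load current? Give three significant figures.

I_L ≈ 0.371 mA

R_g‖R_L = 2.857 kΩ; V_out = 20.9 × 2.857/7.557 = 7.902 V.
I_L = V_out / R_L = 7.902 / 21.3 kΩ = 0.371 mA.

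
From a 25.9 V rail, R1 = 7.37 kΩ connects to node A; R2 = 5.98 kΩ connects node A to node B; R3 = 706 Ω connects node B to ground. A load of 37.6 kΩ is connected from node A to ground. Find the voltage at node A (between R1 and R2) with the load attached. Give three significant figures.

Below node A the series string R2+R3 = 6686 Ω sits in parallel with the 37600 Ω load: 5677 Ω.
V_A = 25.9 × 5677/(7370 + 5677) = 11.3 V.

V ≈ 11.3 V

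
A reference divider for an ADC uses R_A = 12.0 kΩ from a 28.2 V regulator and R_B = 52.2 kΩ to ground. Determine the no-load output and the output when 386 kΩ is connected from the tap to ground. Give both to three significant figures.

Open-circuit: V = 28.2 × 52.2/(12.0 + 52.2) = 22.9 V.
With the load, R_B becomes R_B‖R_L = 45.98 kΩ, so V = 28.2 × 45.98/57.98 = 22.4 V.

Unloaded: 22.9 V; loaded: 22.4 V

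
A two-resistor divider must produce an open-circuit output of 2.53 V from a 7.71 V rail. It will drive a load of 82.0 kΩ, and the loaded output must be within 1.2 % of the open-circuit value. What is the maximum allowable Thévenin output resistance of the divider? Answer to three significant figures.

Loading drop = R_th/(R_th + R_L) ≤ 0.0120, so R_th ≤ R_L · ε/(1−ε) = 82.0 kΩ × 0.0120/0.9880 = 996 Ω.

R_th ≤ 996 Ω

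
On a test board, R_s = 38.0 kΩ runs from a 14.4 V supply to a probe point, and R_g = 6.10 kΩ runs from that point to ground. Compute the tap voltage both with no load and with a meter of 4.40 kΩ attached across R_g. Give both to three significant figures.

Open-circuit: V = 14.4 × 6.10/(38.0 + 6.10) = 1.99 V.
With the load, R_g becomes R_g‖R_L = 2.556 kΩ, so V = 14.4 × 2.556/40.56 = 0.908 V.

Unloaded: 1.99 V; loaded: 0.908 V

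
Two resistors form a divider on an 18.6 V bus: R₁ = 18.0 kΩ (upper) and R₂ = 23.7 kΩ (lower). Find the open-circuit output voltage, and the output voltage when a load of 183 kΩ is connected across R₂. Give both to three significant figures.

Unloaded: 10.6 V; loaded: 10.0 V

Open-circuit: V = 18.6 × 23.7/(18.0 + 23.7) = 10.6 V.
With the load, R₂ becomes R₂‖R_L = 20.98 kΩ, so V = 18.6 × 20.98/38.98 = 10.0 V.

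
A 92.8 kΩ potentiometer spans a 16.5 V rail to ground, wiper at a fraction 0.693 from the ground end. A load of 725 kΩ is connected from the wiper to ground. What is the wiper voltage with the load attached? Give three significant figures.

The wiper splits the pot into (1−α)R = 28.49 kΩ above and αR = 64.31 kΩ below.
Lower section ‖ load = 59.07 kΩ.
V_wiper = 16.5 × 59.07/(28.49 + 59.07) = 11.1 V.

V ≈ 11.1 V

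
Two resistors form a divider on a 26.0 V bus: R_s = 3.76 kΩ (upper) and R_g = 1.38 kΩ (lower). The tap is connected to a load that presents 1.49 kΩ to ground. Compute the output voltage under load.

The load sits in parallel with R_g: R_g‖R_L = (1.38 × 1.49) / (1.38 + 1.49) = 0.7164 kΩ.
V_out = 26.0 × 0.7164 / (3.76 + 0.7164) = 26.0 × 0.7164/4.476 = 4.16 V.
(Unloaded it would have been 6.98 V.)

V_out ≈ 4.16 V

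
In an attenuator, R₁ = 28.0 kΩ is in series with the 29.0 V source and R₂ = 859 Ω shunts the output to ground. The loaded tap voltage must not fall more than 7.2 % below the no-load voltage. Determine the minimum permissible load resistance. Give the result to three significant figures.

R_L(min) ≈ 10.7 kΩ

Output resistance R_th = R₁‖R₂ = (28000 × 859)/28860 = 833.4 Ω.
The fractional drop is R_th/(R_th + R_L); requiring this ≤ 0.0720 gives R_L ≥ R_th(1/0.0720 − 1) = 833.4 × 12.89 = 10.7 kΩ.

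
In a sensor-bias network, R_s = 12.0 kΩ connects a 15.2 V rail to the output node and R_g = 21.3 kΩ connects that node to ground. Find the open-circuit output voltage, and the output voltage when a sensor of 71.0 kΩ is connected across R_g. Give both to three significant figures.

Unloaded: 9.72 V; loaded: 8.77 V

Open-circuit: V = 15.2 × 21.3/(12.0 + 21.3) = 9.72 V.
With the load, R_g becomes R_g‖R_L = 16.38 kΩ, so V = 15.2 × 16.38/28.38 = 8.77 V.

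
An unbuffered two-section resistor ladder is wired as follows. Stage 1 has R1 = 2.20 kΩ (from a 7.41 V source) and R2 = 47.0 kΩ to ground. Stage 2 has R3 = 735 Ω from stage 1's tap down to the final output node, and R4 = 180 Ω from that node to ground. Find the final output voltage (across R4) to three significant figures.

V_out ≈ 0.422 V

Stage 2 presents R3+R4 = 915.0 Ω as a load on stage 1's tap.
Stage 1's lower leg becomes R2‖(R3+R4) = 897.5 Ω, so V_mid = 7.41 × 897.5/3098 = 2.147 V.
Stage 2 is itself unloaded: V_out = V_mid × R4/(R3+R4) = 2.147 × 180/915.0 = 0.422 V.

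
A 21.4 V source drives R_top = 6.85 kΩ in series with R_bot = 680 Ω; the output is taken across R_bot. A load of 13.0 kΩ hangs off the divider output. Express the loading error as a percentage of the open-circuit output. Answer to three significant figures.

4.54 %

The divider's output (Thévenin) resistance is R_top‖R_bot = 618.6 Ω.
Fractional drop under load = R_th/(R_th + R_L) = 618.6 / (618.6 + 13000) = 0.04542.
So the output falls by 4.54 %.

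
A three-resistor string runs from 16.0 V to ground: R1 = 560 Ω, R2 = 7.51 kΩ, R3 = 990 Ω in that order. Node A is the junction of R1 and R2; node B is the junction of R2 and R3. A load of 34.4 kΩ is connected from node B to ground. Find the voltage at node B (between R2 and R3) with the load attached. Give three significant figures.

V ≈ 1.70 V

At node B, R3 is in parallel with the load: R3‖R_L = 962.3 Ω.
Below node A the resistance is R2 + (R3‖R_L) = 8472 Ω, so V_A = 16.0 × 8472/9032 = 15.01 V.
Then V_B = V_A × (R3‖R_L)/(R2 + R3‖R_L) = 15.01 × 962.3/8472 = 1.70 V.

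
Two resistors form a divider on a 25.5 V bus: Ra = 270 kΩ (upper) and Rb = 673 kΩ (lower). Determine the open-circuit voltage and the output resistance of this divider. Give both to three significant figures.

V_th = 18.2 V, R_th = 193 kΩ

V_th is the open-circuit tap voltage: 25.5 × 673/(270 + 673) = 18.2 V.
With the supply zeroed, Ra and Rb appear in parallel from the tap: R_th = Ra‖Rb = (270 × 673)/943.0 = 193 kΩ.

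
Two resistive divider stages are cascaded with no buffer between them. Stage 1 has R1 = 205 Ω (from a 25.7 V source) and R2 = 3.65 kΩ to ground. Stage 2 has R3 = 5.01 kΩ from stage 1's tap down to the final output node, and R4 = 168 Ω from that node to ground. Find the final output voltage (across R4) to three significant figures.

V_out ≈ 0.761 V

Stage 2 presents R3+R4 = 5178 Ω as a load on stage 1's tap.
Stage 1's lower leg becomes R2‖(R3+R4) = 2141 Ω, so V_mid = 25.7 × 2141/2346 = 23.45 V.
Stage 2 is itself unloaded: V_out = V_mid × R4/(R3+R4) = 23.45 × 168/5178 = 0.761 V.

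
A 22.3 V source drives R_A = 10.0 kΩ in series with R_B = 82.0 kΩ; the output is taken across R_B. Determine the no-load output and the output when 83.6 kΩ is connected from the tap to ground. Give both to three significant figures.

Unloaded: 19.9 V; loaded: 18.0 V

Open-circuit: V = 22.3 × 82.0/(10.0 + 82.0) = 19.9 V.
With the load, R_B becomes R_B‖R_L = 41.40 kΩ, so V = 22.3 × 41.40/51.40 = 18.0 V.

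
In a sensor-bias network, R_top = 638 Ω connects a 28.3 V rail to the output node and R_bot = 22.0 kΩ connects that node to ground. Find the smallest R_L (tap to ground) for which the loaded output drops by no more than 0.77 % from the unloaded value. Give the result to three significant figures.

R_L(min) ≈ 79.9 kΩ

Output resistance R_th = R_top‖R_bot = (638 × 22000)/22640 = 620.0 Ω.
The fractional drop is R_th/(R_th + R_L); requiring this ≤ 0.00770 gives R_L ≥ R_th(1/0.00770 − 1) = 620.0 × 128.9 = 79.9 kΩ.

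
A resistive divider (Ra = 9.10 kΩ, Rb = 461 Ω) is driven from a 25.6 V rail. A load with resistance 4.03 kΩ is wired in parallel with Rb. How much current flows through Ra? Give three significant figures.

Rb‖R_L = 413.7 Ω, so the source sees Ra + Rb‖R_L = 9514 Ω.
I = 25.6 V / 9514 Ω = 2.69 mA.

I ≈ 2.69 mA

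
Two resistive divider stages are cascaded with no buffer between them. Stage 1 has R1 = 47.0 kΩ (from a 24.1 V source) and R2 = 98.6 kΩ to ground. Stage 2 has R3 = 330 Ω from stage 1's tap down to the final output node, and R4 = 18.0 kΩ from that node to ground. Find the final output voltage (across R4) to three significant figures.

V_out ≈ 5.86 V

Stage 2 presents R3+R4 = 18330 Ω as a load on stage 1's tap.
Stage 1's lower leg becomes R2‖(R3+R4) = 15460 Ω, so V_mid = 24.1 × 15460/62460 = 5.964 V.
Stage 2 is itself unloaded: V_out = V_mid × R4/(R3+R4) = 5.964 × 18000/18330 = 5.86 V.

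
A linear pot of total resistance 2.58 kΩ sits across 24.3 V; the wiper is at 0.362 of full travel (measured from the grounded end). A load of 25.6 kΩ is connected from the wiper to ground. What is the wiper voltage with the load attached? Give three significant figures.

The wiper splits the pot into (1−α)R = 1646 Ω above and αR = 934.0 Ω below.
Lower section ‖ load = 901.1 Ω.
V_wiper = 24.3 × 901.1/(1646 + 901.1) = 8.60 V.

V ≈ 8.60 V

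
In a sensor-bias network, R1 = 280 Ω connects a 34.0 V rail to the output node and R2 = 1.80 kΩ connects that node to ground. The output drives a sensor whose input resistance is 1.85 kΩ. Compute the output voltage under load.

V_out ≈ 26.0 V

The load sits in parallel with R2: R2‖R_L = (1800 × 1850) / (1800 + 1850) = 912.3 Ω.
V_out = 34.0 × 912.3 / (280 + 912.3) = 34.0 × 912.3/1192 = 26.0 V.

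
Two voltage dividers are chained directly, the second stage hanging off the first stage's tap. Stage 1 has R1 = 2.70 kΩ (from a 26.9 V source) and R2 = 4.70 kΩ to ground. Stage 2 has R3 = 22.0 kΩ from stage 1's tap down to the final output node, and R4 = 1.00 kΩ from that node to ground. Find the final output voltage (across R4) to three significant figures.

V_out ≈ 0.691 V

Stage 2 presents R3+R4 = 23.00 kΩ as a load on stage 1's tap.
Stage 1's lower leg becomes R2‖(R3+R4) = 3.903 kΩ, so V_mid = 26.9 × 3.903/6.603 = 15.90 V.
Stage 2 is itself unloaded: V_out = V_mid × R4/(R3+R4) = 15.90 × 1.00/23.00 = 0.691 V.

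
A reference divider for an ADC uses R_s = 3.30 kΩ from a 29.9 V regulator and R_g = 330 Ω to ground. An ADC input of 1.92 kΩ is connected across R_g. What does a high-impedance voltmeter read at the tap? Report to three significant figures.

The load sits in parallel with R_g: R_g‖R_L = (330 × 1920) / (330 + 1920) = 281.6 Ω.
V_out = 29.9 × 281.6 / (3300 + 281.6) = 29.9 × 281.6/3582 = 2.35 V.

V_out ≈ 2.35 V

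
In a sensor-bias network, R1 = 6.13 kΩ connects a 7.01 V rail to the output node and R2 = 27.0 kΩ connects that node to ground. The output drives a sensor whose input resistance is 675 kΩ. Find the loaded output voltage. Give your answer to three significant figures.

The load sits in parallel with R2: R2‖R_L = (27.0 × 675) / (27.0 + 675) = 25.96 kΩ.
V_out = 7.01 × 25.96 / (6.13 + 25.96) = 7.01 × 25.96/32.09 = 5.67 V.

V_out ≈ 5.67 V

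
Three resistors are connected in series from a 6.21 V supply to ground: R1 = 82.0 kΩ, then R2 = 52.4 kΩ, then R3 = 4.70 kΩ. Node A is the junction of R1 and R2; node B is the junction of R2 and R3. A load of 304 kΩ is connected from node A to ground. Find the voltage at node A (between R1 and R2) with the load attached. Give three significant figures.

Below node A the series string R2+R3 = 57.10 kΩ sits in parallel with the 304 kΩ load: 48.07 kΩ.
V_A = 6.21 × 48.07/(82.0 + 48.07) = 2.30 V.

V ≈ 2.30 V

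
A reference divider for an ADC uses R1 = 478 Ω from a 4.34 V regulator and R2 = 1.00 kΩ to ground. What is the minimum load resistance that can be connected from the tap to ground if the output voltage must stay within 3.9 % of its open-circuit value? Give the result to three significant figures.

Output resistance R_th = R1‖R2 = (478 × 1000)/1478 = 323.4 Ω.
The fractional drop is R_th/(R_th + R_L); requiring this ≤ 0.0390 gives R_L ≥ R_th(1/0.0390 − 1) = 323.4 × 24.64 = 7.97 kΩ.

R_L(min) ≈ 7.97 kΩ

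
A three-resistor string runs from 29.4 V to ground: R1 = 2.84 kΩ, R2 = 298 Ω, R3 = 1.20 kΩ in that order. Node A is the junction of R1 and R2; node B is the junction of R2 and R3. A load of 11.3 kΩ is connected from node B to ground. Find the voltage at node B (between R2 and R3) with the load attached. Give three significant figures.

V ≈ 7.55 V

At node B, R3 is in parallel with the load: R3‖R_L = 1085 Ω.
Below node A the resistance is R2 + (R3‖R_L) = 1383 Ω, so V_A = 29.4 × 1383/4223 = 9.627 V.
Then V_B = V_A × (R3‖R_L)/(R2 + R3‖R_L) = 9.627 × 1085/1383 = 7.55 V.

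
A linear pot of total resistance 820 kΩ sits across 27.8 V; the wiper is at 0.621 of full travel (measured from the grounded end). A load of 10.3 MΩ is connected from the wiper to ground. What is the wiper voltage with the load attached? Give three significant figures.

V ≈ 16.9 V

The wiper splits the pot into (1−α)R = 310.8 kΩ above and αR = 509.2 kΩ below.
Lower section ‖ load = 485.2 kΩ.
V_wiper = 27.8 × 485.2/(310.8 + 485.2) = 16.9 V.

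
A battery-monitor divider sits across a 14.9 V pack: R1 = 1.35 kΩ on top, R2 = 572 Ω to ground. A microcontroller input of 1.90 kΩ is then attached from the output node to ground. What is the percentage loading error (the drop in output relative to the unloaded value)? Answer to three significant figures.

Unloaded V = 14.9 × 572/1922 = 4.434 V.
Loaded: R2‖R_L = 439.6 Ω, giving V = 14.9 × 439.6/1790 = 3.660 V.
Drop = (4.434 − 3.660) / 4.434 = 17.5 %.

17.5 %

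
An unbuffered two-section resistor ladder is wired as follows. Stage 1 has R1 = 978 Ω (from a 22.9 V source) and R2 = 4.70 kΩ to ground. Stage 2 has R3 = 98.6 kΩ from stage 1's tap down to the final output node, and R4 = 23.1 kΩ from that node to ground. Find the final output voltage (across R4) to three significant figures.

Stage 2 presents R3+R4 = 121700 Ω as a load on stage 1's tap.
Stage 1's lower leg becomes R2‖(R3+R4) = 4525 Ω, so V_mid = 22.9 × 4525/5503 = 18.83 V.
Stage 2 is itself unloaded: V_out = V_mid × R4/(R3+R4) = 18.83 × 23100/121700 = 3.57 V.

V_out ≈ 3.57 V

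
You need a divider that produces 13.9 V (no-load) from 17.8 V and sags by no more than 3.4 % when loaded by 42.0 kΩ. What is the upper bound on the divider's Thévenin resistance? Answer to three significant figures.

Loading drop = R_th/(R_th + R_L) ≤ 0.0340, so R_th ≤ R_L · ε/(1−ε) = 42.0 kΩ × 0.0340/0.9660 = 1.48 kΩ.

R_th ≤ 1.48 kΩ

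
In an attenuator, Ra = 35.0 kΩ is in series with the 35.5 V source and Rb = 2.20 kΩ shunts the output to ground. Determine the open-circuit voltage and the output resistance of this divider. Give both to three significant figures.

V_th = 2.10 V, R_th = 2.07 kΩ

V_th is the open-circuit tap voltage: 35.5 × 2.20/(35.0 + 2.20) = 2.10 V.
With the supply zeroed, Ra and Rb appear in parallel from the tap: R_th = Ra‖Rb = (35.0 × 2.20)/37.20 = 2.07 kΩ.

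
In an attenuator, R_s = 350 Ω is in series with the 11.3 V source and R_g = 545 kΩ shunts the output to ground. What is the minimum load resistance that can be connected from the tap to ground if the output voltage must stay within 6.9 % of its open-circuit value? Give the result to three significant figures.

Output resistance R_th = R_s‖R_g = (350 × 545000)/545400 = 349.8 Ω.
The fractional drop is R_th/(R_th + R_L); requiring this ≤ 0.0690 gives R_L ≥ R_th(1/0.0690 − 1) = 349.8 × 13.49 = 4.72 kΩ.

R_L(min) ≈ 4.72 kΩ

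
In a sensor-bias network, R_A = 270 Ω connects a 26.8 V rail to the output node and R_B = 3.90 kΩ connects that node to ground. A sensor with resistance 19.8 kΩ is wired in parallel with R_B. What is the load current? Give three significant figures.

R_B‖R_L = 3258 Ω; V_out = 26.8 × 3258/3528 = 24.75 V.
I_L = V_out / R_L = 24.75 / 19.8 kΩ = 1.25 mA.

I_L ≈ 1.25 mA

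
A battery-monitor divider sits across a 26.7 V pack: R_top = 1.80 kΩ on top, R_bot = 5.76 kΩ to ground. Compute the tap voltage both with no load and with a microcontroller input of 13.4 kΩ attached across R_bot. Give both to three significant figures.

Unloaded: 20.3 V; loaded: 18.5 V

Open-circuit: V = 26.7 × 5.76/(1.80 + 5.76) = 20.3 V.
With the load, R_bot becomes R_bot‖R_L = 4.028 kΩ, so V = 26.7 × 4.028/5.828 = 18.5 V.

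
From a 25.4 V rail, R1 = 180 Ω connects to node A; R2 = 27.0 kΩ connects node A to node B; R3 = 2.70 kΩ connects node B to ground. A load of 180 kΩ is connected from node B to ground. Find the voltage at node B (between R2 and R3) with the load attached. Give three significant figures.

V ≈ 2.26 V

At node B, R3 is in parallel with the load: R3‖R_L = 2660 Ω.
Below node A the resistance is R2 + (R3‖R_L) = 29660 Ω, so V_A = 25.4 × 29660/29840 = 25.25 V.
Then V_B = V_A × (R3‖R_L)/(R2 + R3‖R_L) = 25.25 × 2660/29660 = 2.26 V.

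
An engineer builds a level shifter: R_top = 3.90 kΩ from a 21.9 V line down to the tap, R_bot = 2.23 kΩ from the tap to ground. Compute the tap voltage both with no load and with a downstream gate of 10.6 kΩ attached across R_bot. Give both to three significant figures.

Unloaded: 7.97 V; loaded: 7.03 V

Open-circuit: V = 21.9 × 2.23/(3.90 + 2.23) = 7.97 V.
With the load, R_bot becomes R_bot‖R_L = 1.842 kΩ, so V = 21.9 × 1.842/5.742 = 7.03 V.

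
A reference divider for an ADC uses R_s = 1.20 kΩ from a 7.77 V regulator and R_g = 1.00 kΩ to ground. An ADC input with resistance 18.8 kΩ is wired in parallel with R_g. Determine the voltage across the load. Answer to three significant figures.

V_out ≈ 3.43 V

The load sits in parallel with R_g: R_g‖R_L = (1.00 × 18.8) / (1.00 + 18.8) = 0.9495 kΩ.
V_out = 7.77 × 0.9495 / (1.20 + 0.9495) = 7.77 × 0.9495/2.149 = 3.43 V.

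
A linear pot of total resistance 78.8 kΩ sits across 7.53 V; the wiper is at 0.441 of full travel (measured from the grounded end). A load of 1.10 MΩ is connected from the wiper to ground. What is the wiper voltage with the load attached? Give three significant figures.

The wiper splits the pot into (1−α)R = 44.05 kΩ above and αR = 34.75 kΩ below.
Lower section ‖ load = 33.69 kΩ.
V_wiper = 7.53 × 33.69/(44.05 + 33.69) = 3.26 V.

V ≈ 3.26 V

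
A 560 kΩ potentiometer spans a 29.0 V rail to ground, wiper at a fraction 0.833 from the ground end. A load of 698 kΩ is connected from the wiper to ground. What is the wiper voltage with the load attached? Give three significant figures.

V ≈ 21.7 V

The wiper splits the pot into (1−α)R = 93.52 kΩ above and αR = 466.5 kΩ below.
Lower section ‖ load = 279.6 kΩ.
V_wiper = 29.0 × 279.6/(93.52 + 279.6) = 21.7 V.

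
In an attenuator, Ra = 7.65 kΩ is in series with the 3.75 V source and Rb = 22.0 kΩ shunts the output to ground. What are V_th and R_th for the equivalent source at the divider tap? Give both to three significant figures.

V_th is the open-circuit tap voltage: 3.75 × 22.0/(7.65 + 22.0) = 2.78 V.
With the supply zeroed, Ra and Rb appear in parallel from the tap: R_th = Ra‖Rb = (7.65 × 22.0)/29.65 = 5.68 kΩ.

V_th = 2.78 V, R_th = 5.68 kΩ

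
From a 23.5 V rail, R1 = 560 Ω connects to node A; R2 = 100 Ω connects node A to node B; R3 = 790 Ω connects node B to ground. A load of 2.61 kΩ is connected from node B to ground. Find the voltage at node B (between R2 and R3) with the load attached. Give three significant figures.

At node B, R3 is in parallel with the load: R3‖R_L = 606.4 Ω.
Below node A the resistance is R2 + (R3‖R_L) = 706.4 Ω, so V_A = 23.5 × 706.4/1266 = 13.11 V.
Then V_B = V_A × (R3‖R_L)/(R2 + R3‖R_L) = 13.11 × 606.4/706.4 = 11.3 V.

V ≈ 11.3 V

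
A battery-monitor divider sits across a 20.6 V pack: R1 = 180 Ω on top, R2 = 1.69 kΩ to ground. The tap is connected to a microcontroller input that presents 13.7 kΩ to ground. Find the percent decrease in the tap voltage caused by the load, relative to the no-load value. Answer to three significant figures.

The divider's output (Thévenin) resistance is R1‖R2 = 162.7 Ω.
Fractional drop under load = R_th/(R_th + R_L) = 162.7 / (162.7 + 13700) = 0.01173.
So the output falls by 1.17 %.

1.17 %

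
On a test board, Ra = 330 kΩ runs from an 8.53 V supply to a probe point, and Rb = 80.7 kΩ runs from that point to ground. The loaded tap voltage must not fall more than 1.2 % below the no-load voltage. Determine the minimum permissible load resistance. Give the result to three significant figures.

R_L(min) ≈ 5.34 MΩ

Output resistance R_th = Ra‖Rb = (330 × 80.7)/410.7 = 64.84 kΩ.
The fractional drop is R_th/(R_th + R_L); requiring this ≤ 0.0120 gives R_L ≥ R_th(1/0.0120 − 1) = 64.84 × 82.33 = 5.34 MΩ.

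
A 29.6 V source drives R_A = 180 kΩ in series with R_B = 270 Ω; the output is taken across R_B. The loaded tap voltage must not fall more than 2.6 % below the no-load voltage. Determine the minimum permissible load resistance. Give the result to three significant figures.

Output resistance R_th = R_A‖R_B = (180000 × 270)/180300 = 269.6 Ω.
The fractional drop is R_th/(R_th + R_L); requiring this ≤ 0.0260 gives R_L ≥ R_th(1/0.0260 − 1) = 269.6 × 37.46 = 10.1 kΩ.

R_L(min) ≈ 10.1 kΩ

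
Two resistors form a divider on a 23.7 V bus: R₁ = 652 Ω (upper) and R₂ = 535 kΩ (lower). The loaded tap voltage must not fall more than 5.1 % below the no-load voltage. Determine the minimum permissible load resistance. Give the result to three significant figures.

Output resistance R_th = R₁‖R₂ = (652 × 535000)/535700 = 651.2 Ω.
The fractional drop is R_th/(R_th + R_L); requiring this ≤ 0.0510 gives R_L ≥ R_th(1/0.0510 − 1) = 651.2 × 18.61 = 12.1 kΩ.

R_L(min) ≈ 12.1 kΩ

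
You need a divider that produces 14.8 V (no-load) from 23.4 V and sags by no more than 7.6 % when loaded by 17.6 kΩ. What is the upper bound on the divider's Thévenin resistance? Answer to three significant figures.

R_th ≤ 1.45 kΩ

Loading drop = R_th/(R_th + R_L) ≤ 0.0760, so R_th ≤ R_L · ε/(1−ε) = 17.6 kΩ × 0.0760/0.9240 = 1.45 kΩ.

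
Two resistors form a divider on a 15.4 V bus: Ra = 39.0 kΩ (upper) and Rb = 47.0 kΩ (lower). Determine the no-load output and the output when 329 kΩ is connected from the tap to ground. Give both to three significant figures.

Unloaded: 8.42 V; loaded: 7.90 V

Open-circuit: V = 15.4 × 47.0/(39.0 + 47.0) = 8.42 V.
With the load, Rb becomes Rb‖R_L = 41.12 kΩ, so V = 15.4 × 41.12/80.12 = 7.90 V.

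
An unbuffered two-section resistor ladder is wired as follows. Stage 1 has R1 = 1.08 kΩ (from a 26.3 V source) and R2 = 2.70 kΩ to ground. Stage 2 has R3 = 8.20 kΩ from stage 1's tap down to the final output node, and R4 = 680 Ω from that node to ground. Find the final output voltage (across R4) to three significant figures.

V_out ≈ 1.32 V

Stage 2 presents R3+R4 = 8880 Ω as a load on stage 1's tap.
Stage 1's lower leg becomes R2‖(R3+R4) = 2070 Ω, so V_mid = 26.3 × 2070/3150 = 17.28 V.
Stage 2 is itself unloaded: V_out = V_mid × R4/(R3+R4) = 17.28 × 680/8880 = 1.32 V.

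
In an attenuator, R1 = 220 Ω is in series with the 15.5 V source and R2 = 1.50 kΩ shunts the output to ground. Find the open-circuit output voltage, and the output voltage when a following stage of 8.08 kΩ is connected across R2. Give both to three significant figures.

Unloaded: 13.5 V; loaded: 13.2 V

Open-circuit: V = 15.5 × 1500/(220 + 1500) = 13.5 V.
With the load, R2 becomes R2‖R_L = 1265 Ω, so V = 15.5 × 1265/1485 = 13.2 V.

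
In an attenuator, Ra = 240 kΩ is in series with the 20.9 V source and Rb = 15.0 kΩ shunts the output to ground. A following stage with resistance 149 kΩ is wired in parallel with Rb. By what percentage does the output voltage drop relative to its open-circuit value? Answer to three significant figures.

8.65 %

Unloaded V = 20.9 × 15.0/255.0 = 1.2294 V.
Loaded: Rb‖R_L = 13.63 kΩ, giving V = 20.9 × 13.63/253.6 = 1.1230 V.
Drop = (1.2294 − 1.1230) / 1.2294 = 8.65 %.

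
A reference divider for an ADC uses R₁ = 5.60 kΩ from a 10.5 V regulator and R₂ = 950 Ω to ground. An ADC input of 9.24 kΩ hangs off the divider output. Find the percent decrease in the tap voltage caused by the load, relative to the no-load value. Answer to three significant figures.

The divider's output (Thévenin) resistance is R₁‖R₂ = 812.2 Ω.
Fractional drop under load = R_th/(R_th + R_L) = 812.2 / (812.2 + 9240) = 0.08080.
So the output falls by 8.08 %.

8.08 %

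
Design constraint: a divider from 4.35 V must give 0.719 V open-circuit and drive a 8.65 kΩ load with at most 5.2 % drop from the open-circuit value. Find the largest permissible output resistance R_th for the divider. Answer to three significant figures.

Loading drop = R_th/(R_th + R_L) ≤ 0.0520, so R_th ≤ R_L · ε/(1−ε) = 8.65 kΩ × 0.0520/0.9480 = 474 Ω.

R_th ≤ 474 Ω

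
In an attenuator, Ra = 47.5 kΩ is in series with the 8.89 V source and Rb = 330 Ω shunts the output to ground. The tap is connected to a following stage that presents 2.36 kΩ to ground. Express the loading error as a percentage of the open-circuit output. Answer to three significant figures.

12.2 %

Unloaded V = 8.89 × 330/47830 = 0.061336 V.
Loaded: Rb‖R_L = 289.5 Ω, giving V = 8.89 × 289.5/47790 = 0.053857 V.
Drop = (0.061336 − 0.053857) / 0.061336 = 12.2 %.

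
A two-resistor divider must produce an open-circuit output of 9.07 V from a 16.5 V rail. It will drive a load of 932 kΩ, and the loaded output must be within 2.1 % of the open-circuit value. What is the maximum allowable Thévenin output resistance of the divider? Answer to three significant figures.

Loading drop = R_th/(R_th + R_L) ≤ 0.0210, so R_th ≤ R_L · ε/(1−ε) = 932 kΩ × 0.0210/0.9790 = 20.0 kΩ.
(Any R1, R2 with R2/(R1+R2) = 0.550 and R1‖R2 ≤ 20.0 kΩ will meet the spec.)

R_th ≤ 20.0 kΩ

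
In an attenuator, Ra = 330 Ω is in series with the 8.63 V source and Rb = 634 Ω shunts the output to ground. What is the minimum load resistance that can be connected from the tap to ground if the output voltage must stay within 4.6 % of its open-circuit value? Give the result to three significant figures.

Output resistance R_th = Ra‖Rb = (330 × 634)/964.0 = 217.0 Ω.
The fractional drop is R_th/(R_th + R_L); requiring this ≤ 0.0460 gives R_L ≥ R_th(1/0.0460 − 1) = 217.0 × 20.74 = 4.50 kΩ.

R_L(min) ≈ 4.50 kΩ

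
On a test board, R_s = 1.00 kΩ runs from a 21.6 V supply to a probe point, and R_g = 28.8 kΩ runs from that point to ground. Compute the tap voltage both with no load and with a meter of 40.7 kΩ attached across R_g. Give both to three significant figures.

Open-circuit: V = 21.6 × 28.8/(1.00 + 28.8) = 20.9 V.
With the load, R_g becomes R_g‖R_L = 16.87 kΩ, so V = 21.6 × 16.87/17.87 = 20.4 V.

Unloaded: 20.9 V; loaded: 20.4 V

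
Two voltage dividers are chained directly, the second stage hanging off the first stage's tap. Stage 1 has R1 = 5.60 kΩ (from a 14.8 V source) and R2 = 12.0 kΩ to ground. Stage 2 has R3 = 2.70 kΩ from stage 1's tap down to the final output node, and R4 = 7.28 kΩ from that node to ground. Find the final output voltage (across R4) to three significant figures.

Stage 2 presents R3+R4 = 9.980 kΩ as a load on stage 1's tap.
Stage 1's lower leg becomes R2‖(R3+R4) = 5.449 kΩ, so V_mid = 14.8 × 5.449/11.05 = 7.299 V.
Stage 2 is itself unloaded: V_out = V_mid × R4/(R3+R4) = 7.299 × 7.28/9.980 = 5.32 V.

V_out ≈ 5.32 V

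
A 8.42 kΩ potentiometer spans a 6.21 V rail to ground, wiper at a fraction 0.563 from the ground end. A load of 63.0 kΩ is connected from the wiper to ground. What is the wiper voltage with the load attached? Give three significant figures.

V ≈ 3.38 V

The wiper splits the pot into (1−α)R = 3.680 kΩ above and αR = 4.740 kΩ below.
Lower section ‖ load = 4.409 kΩ.
V_wiper = 6.21 × 4.409/(3.680 + 4.409) = 3.38 V.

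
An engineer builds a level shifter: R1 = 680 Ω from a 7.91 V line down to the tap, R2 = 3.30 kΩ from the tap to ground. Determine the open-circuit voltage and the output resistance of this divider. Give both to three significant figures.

V_th = 6.56 V, R_th = 564 Ω

V_th is the open-circuit tap voltage: 7.91 × 3300/(680 + 3300) = 6.56 V.
With the supply zeroed, R1 and R2 appear in parallel from the tap: R_th = R1‖R2 = (680 × 3300)/3980 = 564 Ω.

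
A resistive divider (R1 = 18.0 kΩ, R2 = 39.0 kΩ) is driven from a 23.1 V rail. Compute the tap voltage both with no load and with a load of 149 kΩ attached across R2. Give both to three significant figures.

Unloaded: 15.8 V; loaded: 14.6 V

Open-circuit: V = 23.1 × 39.0/(18.0 + 39.0) = 15.8 V.
With the load, R2 becomes R2‖R_L = 30.91 kΩ, so V = 23.1 × 30.91/48.91 = 14.6 V.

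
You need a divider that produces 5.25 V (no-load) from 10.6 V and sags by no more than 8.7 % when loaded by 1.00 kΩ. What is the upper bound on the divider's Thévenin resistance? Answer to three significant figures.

Loading drop = R_th/(R_th + R_L) ≤ 0.0870, so R_th ≤ R_L · ε/(1−ε) = 1.00 kΩ × 0.0870/0.9130 = 95.3 Ω.
(Any R1, R2 with R2/(R1+R2) = 0.495 and R1‖R2 ≤ 95.3 Ω will meet the spec.)

R_th ≤ 95.3 Ω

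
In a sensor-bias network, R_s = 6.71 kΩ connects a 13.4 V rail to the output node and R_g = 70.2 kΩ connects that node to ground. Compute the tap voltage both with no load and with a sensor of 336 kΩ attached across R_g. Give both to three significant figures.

Unloaded: 12.2 V; loaded: 12.0 V

Open-circuit: V = 13.4 × 70.2/(6.71 + 70.2) = 12.2 V.
With the load, R_g becomes R_g‖R_L = 58.07 kΩ, so V = 13.4 × 58.07/64.78 = 12.0 V.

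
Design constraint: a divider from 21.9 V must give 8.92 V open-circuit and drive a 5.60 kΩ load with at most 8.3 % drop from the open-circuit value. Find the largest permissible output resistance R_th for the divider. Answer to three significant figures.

R_th ≤ 507 Ω

Loading drop = R_th/(R_th + R_L) ≤ 0.0830, so R_th ≤ R_L · ε/(1−ε) = 5.60 kΩ × 0.0830/0.9170 = 507 Ω.
(Any R1, R2 with R2/(R1+R2) = 0.407 and R1‖R2 ≤ 507 Ω will meet the spec.)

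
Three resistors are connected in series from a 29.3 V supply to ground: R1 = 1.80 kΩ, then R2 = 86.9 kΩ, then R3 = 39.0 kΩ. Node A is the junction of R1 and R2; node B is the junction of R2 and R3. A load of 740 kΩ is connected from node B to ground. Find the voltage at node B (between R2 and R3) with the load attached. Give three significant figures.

At node B, R3 is in parallel with the load: R3‖R_L = 37.05 kΩ.
Below node A the resistance is R2 + (R3‖R_L) = 123.9 kΩ, so V_A = 29.3 × 123.9/125.7 = 28.88 V.
Then V_B = V_A × (R3‖R_L)/(R2 + R3‖R_L) = 28.88 × 37.05/123.9 = 8.63 V.

V ≈ 8.63 V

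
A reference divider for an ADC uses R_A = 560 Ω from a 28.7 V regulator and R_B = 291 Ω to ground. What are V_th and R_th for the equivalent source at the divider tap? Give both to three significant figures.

V_th is the open-circuit tap voltage: 28.7 × 291/(560 + 291) = 9.81 V.
With the supply zeroed, R_A and R_B appear in parallel from the tap: R_th = R_A‖R_B = (560 × 291)/851.0 = 191 Ω.

V_th = 9.81 V, R_th = 191 Ω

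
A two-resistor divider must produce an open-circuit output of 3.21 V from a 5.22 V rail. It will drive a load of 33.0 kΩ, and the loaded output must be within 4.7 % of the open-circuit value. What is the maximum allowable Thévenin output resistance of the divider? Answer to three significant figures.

R_th ≤ 1.63 kΩ

Loading drop = R_th/(R_th + R_L) ≤ 0.0470, so R_th ≤ R_L · ε/(1−ε) = 33.0 kΩ × 0.0470/0.9530 = 1.63 kΩ.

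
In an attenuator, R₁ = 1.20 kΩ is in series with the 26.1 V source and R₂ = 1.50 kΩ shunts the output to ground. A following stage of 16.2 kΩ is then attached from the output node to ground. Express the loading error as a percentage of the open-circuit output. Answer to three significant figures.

3.95 %

The divider's output (Thévenin) resistance is R₁‖R₂ = 0.6667 kΩ.
Fractional drop under load = R_th/(R_th + R_L) = 0.6667 / (0.6667 + 16.2) = 0.03953.
So the output falls by 3.95 %.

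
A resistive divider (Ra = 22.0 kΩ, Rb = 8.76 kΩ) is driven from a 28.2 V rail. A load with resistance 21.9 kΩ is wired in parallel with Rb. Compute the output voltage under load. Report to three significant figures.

V_out ≈ 6.24 V

The load sits in parallel with Rb: Rb‖R_L = (8.76 × 21.9) / (8.76 + 21.9) = 6.257 kΩ.
V_out = 28.2 × 6.257 / (22.0 + 6.257) = 28.2 × 6.257/28.26 = 6.24 V.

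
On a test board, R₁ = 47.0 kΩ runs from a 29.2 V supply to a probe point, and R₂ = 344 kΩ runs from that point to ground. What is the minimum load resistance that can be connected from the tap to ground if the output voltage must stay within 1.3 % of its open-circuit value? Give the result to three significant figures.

Output resistance R_th = R₁‖R₂ = (47.0 × 344)/391.0 = 41.35 kΩ.
The fractional drop is R_th/(R_th + R_L); requiring this ≤ 0.0130 gives R_L ≥ R_th(1/0.0130 − 1) = 41.35 × 75.92 = 3.14 MΩ.

R_L(min) ≈ 3.14 MΩ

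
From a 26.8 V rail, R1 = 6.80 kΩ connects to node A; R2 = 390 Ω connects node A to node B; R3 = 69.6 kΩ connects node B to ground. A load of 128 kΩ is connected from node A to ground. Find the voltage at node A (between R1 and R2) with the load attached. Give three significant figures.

Below node A the series string R2+R3 = 69990 Ω sits in parallel with the 128000 Ω load: 45250 Ω.
V_A = 26.8 × 45250/(6800 + 45250) = 23.3 V.

V ≈ 23.3 V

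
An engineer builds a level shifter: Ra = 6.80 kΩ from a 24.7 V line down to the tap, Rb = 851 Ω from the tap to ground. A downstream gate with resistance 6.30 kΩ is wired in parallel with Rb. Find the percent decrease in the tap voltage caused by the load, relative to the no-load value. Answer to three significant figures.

10.7 %

The divider's output (Thévenin) resistance is Ra‖Rb = 756.3 Ω.
Fractional drop under load = R_th/(R_th + R_L) = 756.3 / (756.3 + 6300) = 0.1072.
So the output falls by 10.7 %.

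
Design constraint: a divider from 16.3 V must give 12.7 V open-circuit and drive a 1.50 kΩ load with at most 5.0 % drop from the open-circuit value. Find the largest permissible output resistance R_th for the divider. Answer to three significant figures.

Loading drop = R_th/(R_th + R_L) ≤ 0.0500, so R_th ≤ R_L · ε/(1−ε) = 1.50 kΩ × 0.0500/0.9500 = 78.9 Ω.

R_th ≤ 78.9 Ω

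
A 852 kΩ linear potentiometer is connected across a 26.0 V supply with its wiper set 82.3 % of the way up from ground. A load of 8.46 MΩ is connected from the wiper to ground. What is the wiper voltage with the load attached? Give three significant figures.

The wiper splits the pot into (1−α)R = 150.8 kΩ above and αR = 701.2 kΩ below.
Lower section ‖ load = 647.5 kΩ.
V_wiper = 26.0 × 647.5/(150.8 + 647.5) = 21.1 V.

V ≈ 21.1 V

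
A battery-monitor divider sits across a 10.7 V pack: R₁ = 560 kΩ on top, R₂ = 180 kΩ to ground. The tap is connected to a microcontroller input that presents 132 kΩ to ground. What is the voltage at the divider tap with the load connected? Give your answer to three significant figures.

V_out ≈ 1.28 V

The load sits in parallel with R₂: R₂‖R_L = (180 × 132) / (180 + 132) = 76.15 kΩ.
V_out = 10.7 × 76.15 / (560 + 76.15) = 10.7 × 76.15/636.2 = 1.28 V.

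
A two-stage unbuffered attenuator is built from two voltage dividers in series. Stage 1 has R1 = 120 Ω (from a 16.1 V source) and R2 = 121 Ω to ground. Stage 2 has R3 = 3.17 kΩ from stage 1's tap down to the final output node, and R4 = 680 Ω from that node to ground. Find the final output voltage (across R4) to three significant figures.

Stage 2 presents R3+R4 = 3850 Ω as a load on stage 1's tap.
Stage 1's lower leg becomes R2‖(R3+R4) = 117.3 Ω, so V_mid = 16.1 × 117.3/237.3 = 7.959 V.
Stage 2 is itself unloaded: V_out = V_mid × R4/(R3+R4) = 7.959 × 680/3850 = 1.41 V.

V_out ≈ 1.41 V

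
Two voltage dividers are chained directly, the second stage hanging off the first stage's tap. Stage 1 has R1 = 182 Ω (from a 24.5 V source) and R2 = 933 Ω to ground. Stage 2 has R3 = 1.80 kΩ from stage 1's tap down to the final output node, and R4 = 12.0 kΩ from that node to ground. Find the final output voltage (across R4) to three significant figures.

V_out ≈ 17.6 V

Stage 2 presents R3+R4 = 13800 Ω as a load on stage 1's tap.
Stage 1's lower leg becomes R2‖(R3+R4) = 873.9 Ω, so V_mid = 24.5 × 873.9/1056 = 20.28 V.
Stage 2 is itself unloaded: V_out = V_mid × R4/(R3+R4) = 20.28 × 12000/13800 = 17.6 V.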